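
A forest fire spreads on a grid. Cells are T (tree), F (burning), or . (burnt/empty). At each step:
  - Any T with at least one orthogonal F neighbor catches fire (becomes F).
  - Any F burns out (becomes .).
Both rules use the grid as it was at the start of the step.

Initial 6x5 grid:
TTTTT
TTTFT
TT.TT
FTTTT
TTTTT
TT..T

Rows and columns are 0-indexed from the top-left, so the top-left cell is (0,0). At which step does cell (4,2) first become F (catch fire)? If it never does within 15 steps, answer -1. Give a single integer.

Step 1: cell (4,2)='T' (+7 fires, +2 burnt)
Step 2: cell (4,2)='T' (+10 fires, +7 burnt)
Step 3: cell (4,2)='F' (+6 fires, +10 burnt)
  -> target ignites at step 3
Step 4: cell (4,2)='.' (+1 fires, +6 burnt)
Step 5: cell (4,2)='.' (+1 fires, +1 burnt)
Step 6: cell (4,2)='.' (+0 fires, +1 burnt)
  fire out at step 6

3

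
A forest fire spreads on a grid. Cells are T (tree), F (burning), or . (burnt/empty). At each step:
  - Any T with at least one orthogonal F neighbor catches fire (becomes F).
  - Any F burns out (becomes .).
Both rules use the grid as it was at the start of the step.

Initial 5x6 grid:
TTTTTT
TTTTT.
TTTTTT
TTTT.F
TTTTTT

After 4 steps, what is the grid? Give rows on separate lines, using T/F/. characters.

Step 1: 2 trees catch fire, 1 burn out
  TTTTTT
  TTTTT.
  TTTTTF
  TTTT..
  TTTTTF
Step 2: 2 trees catch fire, 2 burn out
  TTTTTT
  TTTTT.
  TTTTF.
  TTTT..
  TTTTF.
Step 3: 3 trees catch fire, 2 burn out
  TTTTTT
  TTTTF.
  TTTF..
  TTTT..
  TTTF..
Step 4: 5 trees catch fire, 3 burn out
  TTTTFT
  TTTF..
  TTF...
  TTTF..
  TTF...

TTTTFT
TTTF..
TTF...
TTTF..
TTF...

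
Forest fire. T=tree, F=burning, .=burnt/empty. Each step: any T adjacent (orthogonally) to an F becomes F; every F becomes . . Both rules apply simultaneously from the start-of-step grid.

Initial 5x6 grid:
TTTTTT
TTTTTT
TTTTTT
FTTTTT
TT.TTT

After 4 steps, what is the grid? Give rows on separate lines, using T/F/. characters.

Step 1: 3 trees catch fire, 1 burn out
  TTTTTT
  TTTTTT
  FTTTTT
  .FTTTT
  FT.TTT
Step 2: 4 trees catch fire, 3 burn out
  TTTTTT
  FTTTTT
  .FTTTT
  ..FTTT
  .F.TTT
Step 3: 4 trees catch fire, 4 burn out
  FTTTTT
  .FTTTT
  ..FTTT
  ...FTT
  ...TTT
Step 4: 5 trees catch fire, 4 burn out
  .FTTTT
  ..FTTT
  ...FTT
  ....FT
  ...FTT

.FTTTT
..FTTT
...FTT
....FT
...FTT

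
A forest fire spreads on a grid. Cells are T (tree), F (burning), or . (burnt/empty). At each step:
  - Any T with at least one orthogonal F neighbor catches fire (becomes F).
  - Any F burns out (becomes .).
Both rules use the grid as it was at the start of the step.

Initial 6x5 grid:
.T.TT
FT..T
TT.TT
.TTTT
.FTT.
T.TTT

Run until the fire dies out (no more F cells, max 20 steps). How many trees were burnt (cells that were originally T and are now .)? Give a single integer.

Answer: 18

Derivation:
Step 1: +4 fires, +2 burnt (F count now 4)
Step 2: +5 fires, +4 burnt (F count now 5)
Step 3: +2 fires, +5 burnt (F count now 2)
Step 4: +3 fires, +2 burnt (F count now 3)
Step 5: +1 fires, +3 burnt (F count now 1)
Step 6: +1 fires, +1 burnt (F count now 1)
Step 7: +1 fires, +1 burnt (F count now 1)
Step 8: +1 fires, +1 burnt (F count now 1)
Step 9: +0 fires, +1 burnt (F count now 0)
Fire out after step 9
Initially T: 19, now '.': 29
Total burnt (originally-T cells now '.'): 18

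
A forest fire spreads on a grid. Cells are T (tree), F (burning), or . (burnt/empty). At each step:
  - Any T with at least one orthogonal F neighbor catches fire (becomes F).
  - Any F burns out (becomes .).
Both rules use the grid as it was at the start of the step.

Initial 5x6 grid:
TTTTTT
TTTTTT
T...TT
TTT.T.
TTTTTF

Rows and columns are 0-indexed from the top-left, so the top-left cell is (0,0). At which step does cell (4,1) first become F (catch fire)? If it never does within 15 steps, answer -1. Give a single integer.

Step 1: cell (4,1)='T' (+1 fires, +1 burnt)
Step 2: cell (4,1)='T' (+2 fires, +1 burnt)
Step 3: cell (4,1)='T' (+2 fires, +2 burnt)
Step 4: cell (4,1)='F' (+4 fires, +2 burnt)
  -> target ignites at step 4
Step 5: cell (4,1)='.' (+5 fires, +4 burnt)
Step 6: cell (4,1)='.' (+4 fires, +5 burnt)
Step 7: cell (4,1)='.' (+3 fires, +4 burnt)
Step 8: cell (4,1)='.' (+2 fires, +3 burnt)
Step 9: cell (4,1)='.' (+1 fires, +2 burnt)
Step 10: cell (4,1)='.' (+0 fires, +1 burnt)
  fire out at step 10

4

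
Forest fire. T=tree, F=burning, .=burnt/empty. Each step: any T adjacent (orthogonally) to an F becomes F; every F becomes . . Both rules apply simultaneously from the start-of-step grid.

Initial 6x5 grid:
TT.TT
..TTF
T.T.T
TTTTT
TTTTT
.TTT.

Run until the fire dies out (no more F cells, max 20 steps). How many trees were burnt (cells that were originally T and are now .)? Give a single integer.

Answer: 20

Derivation:
Step 1: +3 fires, +1 burnt (F count now 3)
Step 2: +3 fires, +3 burnt (F count now 3)
Step 3: +3 fires, +3 burnt (F count now 3)
Step 4: +2 fires, +3 burnt (F count now 2)
Step 5: +3 fires, +2 burnt (F count now 3)
Step 6: +3 fires, +3 burnt (F count now 3)
Step 7: +3 fires, +3 burnt (F count now 3)
Step 8: +0 fires, +3 burnt (F count now 0)
Fire out after step 8
Initially T: 22, now '.': 28
Total burnt (originally-T cells now '.'): 20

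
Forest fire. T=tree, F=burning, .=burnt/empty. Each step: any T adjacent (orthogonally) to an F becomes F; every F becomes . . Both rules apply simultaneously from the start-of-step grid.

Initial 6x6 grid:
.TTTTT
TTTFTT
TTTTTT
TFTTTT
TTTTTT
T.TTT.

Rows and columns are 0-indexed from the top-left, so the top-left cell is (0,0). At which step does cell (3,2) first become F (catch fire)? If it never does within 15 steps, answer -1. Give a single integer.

Step 1: cell (3,2)='F' (+8 fires, +2 burnt)
  -> target ignites at step 1
Step 2: cell (3,2)='.' (+10 fires, +8 burnt)
Step 3: cell (3,2)='.' (+8 fires, +10 burnt)
Step 4: cell (3,2)='.' (+3 fires, +8 burnt)
Step 5: cell (3,2)='.' (+2 fires, +3 burnt)
Step 6: cell (3,2)='.' (+0 fires, +2 burnt)
  fire out at step 6

1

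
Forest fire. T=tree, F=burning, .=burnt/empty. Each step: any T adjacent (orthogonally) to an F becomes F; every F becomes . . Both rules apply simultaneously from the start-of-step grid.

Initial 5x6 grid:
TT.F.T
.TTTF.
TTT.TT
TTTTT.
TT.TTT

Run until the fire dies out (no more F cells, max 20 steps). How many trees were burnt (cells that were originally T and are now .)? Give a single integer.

Answer: 20

Derivation:
Step 1: +2 fires, +2 burnt (F count now 2)
Step 2: +3 fires, +2 burnt (F count now 3)
Step 3: +4 fires, +3 burnt (F count now 4)
Step 4: +5 fires, +4 burnt (F count now 5)
Step 5: +3 fires, +5 burnt (F count now 3)
Step 6: +2 fires, +3 burnt (F count now 2)
Step 7: +1 fires, +2 burnt (F count now 1)
Step 8: +0 fires, +1 burnt (F count now 0)
Fire out after step 8
Initially T: 21, now '.': 29
Total burnt (originally-T cells now '.'): 20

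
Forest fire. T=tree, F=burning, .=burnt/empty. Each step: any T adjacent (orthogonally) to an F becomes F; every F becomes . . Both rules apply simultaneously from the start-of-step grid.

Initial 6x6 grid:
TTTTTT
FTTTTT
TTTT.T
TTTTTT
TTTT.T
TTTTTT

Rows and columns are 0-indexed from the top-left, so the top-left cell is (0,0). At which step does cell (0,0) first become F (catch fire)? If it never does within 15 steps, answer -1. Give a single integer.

Step 1: cell (0,0)='F' (+3 fires, +1 burnt)
  -> target ignites at step 1
Step 2: cell (0,0)='.' (+4 fires, +3 burnt)
Step 3: cell (0,0)='.' (+5 fires, +4 burnt)
Step 4: cell (0,0)='.' (+6 fires, +5 burnt)
Step 5: cell (0,0)='.' (+5 fires, +6 burnt)
Step 6: cell (0,0)='.' (+5 fires, +5 burnt)
Step 7: cell (0,0)='.' (+2 fires, +5 burnt)
Step 8: cell (0,0)='.' (+2 fires, +2 burnt)
Step 9: cell (0,0)='.' (+1 fires, +2 burnt)
Step 10: cell (0,0)='.' (+0 fires, +1 burnt)
  fire out at step 10

1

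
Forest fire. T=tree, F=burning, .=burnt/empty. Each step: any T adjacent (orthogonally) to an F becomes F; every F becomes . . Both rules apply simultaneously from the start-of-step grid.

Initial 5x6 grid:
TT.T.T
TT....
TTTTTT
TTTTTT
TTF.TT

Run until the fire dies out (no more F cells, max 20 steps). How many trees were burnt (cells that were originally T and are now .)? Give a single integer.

Step 1: +2 fires, +1 burnt (F count now 2)
Step 2: +4 fires, +2 burnt (F count now 4)
Step 3: +4 fires, +4 burnt (F count now 4)
Step 4: +5 fires, +4 burnt (F count now 5)
Step 5: +4 fires, +5 burnt (F count now 4)
Step 6: +1 fires, +4 burnt (F count now 1)
Step 7: +0 fires, +1 burnt (F count now 0)
Fire out after step 7
Initially T: 22, now '.': 28
Total burnt (originally-T cells now '.'): 20

Answer: 20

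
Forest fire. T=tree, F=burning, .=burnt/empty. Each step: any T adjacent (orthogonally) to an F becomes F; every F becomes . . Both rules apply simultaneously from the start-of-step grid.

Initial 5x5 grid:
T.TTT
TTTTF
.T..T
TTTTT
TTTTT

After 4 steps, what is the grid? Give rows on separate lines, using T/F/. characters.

Step 1: 3 trees catch fire, 1 burn out
  T.TTF
  TTTF.
  .T..F
  TTTTT
  TTTTT
Step 2: 3 trees catch fire, 3 burn out
  T.TF.
  TTF..
  .T...
  TTTTF
  TTTTT
Step 3: 4 trees catch fire, 3 burn out
  T.F..
  TF...
  .T...
  TTTF.
  TTTTF
Step 4: 4 trees catch fire, 4 burn out
  T....
  F....
  .F...
  TTF..
  TTTF.

T....
F....
.F...
TTF..
TTTF.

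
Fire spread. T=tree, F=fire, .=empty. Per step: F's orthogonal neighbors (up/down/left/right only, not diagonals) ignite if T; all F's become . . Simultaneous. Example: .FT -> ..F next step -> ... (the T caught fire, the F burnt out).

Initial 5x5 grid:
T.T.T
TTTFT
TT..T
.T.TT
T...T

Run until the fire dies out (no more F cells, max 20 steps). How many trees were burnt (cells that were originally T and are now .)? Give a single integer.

Answer: 14

Derivation:
Step 1: +2 fires, +1 burnt (F count now 2)
Step 2: +4 fires, +2 burnt (F count now 4)
Step 3: +3 fires, +4 burnt (F count now 3)
Step 4: +5 fires, +3 burnt (F count now 5)
Step 5: +0 fires, +5 burnt (F count now 0)
Fire out after step 5
Initially T: 15, now '.': 24
Total burnt (originally-T cells now '.'): 14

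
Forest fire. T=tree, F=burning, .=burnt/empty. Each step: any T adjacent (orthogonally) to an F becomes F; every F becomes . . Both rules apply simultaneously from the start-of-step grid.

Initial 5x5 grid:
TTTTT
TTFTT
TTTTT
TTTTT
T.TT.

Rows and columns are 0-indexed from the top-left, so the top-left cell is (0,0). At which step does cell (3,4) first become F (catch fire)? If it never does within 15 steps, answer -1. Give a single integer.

Step 1: cell (3,4)='T' (+4 fires, +1 burnt)
Step 2: cell (3,4)='T' (+7 fires, +4 burnt)
Step 3: cell (3,4)='T' (+7 fires, +7 burnt)
Step 4: cell (3,4)='F' (+3 fires, +7 burnt)
  -> target ignites at step 4
Step 5: cell (3,4)='.' (+1 fires, +3 burnt)
Step 6: cell (3,4)='.' (+0 fires, +1 burnt)
  fire out at step 6

4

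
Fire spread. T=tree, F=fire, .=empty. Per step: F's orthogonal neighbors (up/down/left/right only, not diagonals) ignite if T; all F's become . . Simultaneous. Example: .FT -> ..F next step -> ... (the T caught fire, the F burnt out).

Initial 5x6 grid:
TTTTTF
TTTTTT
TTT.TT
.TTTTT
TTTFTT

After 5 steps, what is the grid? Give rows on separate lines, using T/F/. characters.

Step 1: 5 trees catch fire, 2 burn out
  TTTTF.
  TTTTTF
  TTT.TT
  .TTFTT
  TTF.FT
Step 2: 7 trees catch fire, 5 burn out
  TTTF..
  TTTTF.
  TTT.TF
  .TF.FT
  TF...F
Step 3: 7 trees catch fire, 7 burn out
  TTF...
  TTTF..
  TTF.F.
  .F...F
  F.....
Step 4: 3 trees catch fire, 7 burn out
  TF....
  TTF...
  TF....
  ......
  ......
Step 5: 3 trees catch fire, 3 burn out
  F.....
  TF....
  F.....
  ......
  ......

F.....
TF....
F.....
......
......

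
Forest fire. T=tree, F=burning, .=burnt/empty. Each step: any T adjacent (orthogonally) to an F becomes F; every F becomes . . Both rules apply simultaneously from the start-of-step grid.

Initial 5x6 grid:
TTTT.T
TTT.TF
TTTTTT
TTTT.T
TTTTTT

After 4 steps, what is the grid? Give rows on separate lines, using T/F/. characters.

Step 1: 3 trees catch fire, 1 burn out
  TTTT.F
  TTT.F.
  TTTTTF
  TTTT.T
  TTTTTT
Step 2: 2 trees catch fire, 3 burn out
  TTTT..
  TTT...
  TTTTF.
  TTTT.F
  TTTTTT
Step 3: 2 trees catch fire, 2 burn out
  TTTT..
  TTT...
  TTTF..
  TTTT..
  TTTTTF
Step 4: 3 trees catch fire, 2 burn out
  TTTT..
  TTT...
  TTF...
  TTTF..
  TTTTF.

TTTT..
TTT...
TTF...
TTTF..
TTTTF.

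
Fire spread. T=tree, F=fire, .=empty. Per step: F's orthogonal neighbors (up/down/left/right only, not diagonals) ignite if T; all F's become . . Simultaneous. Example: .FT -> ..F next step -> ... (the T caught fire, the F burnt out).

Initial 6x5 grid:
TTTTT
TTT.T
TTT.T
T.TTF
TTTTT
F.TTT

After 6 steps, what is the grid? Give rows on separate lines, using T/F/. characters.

Step 1: 4 trees catch fire, 2 burn out
  TTTTT
  TTT.T
  TTT.F
  T.TF.
  FTTTF
  ..TTT
Step 2: 6 trees catch fire, 4 burn out
  TTTTT
  TTT.F
  TTT..
  F.F..
  .FTF.
  ..TTF
Step 3: 5 trees catch fire, 6 burn out
  TTTTF
  TTT..
  FTF..
  .....
  ..F..
  ..TF.
Step 4: 5 trees catch fire, 5 burn out
  TTTF.
  FTF..
  .F...
  .....
  .....
  ..F..
Step 5: 3 trees catch fire, 5 burn out
  FTF..
  .F...
  .....
  .....
  .....
  .....
Step 6: 1 trees catch fire, 3 burn out
  .F...
  .....
  .....
  .....
  .....
  .....

.F...
.....
.....
.....
.....
.....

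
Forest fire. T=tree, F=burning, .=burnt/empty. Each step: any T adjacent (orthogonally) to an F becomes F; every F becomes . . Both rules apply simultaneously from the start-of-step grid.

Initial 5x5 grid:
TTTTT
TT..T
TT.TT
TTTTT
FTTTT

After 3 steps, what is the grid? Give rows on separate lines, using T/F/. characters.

Step 1: 2 trees catch fire, 1 burn out
  TTTTT
  TT..T
  TT.TT
  FTTTT
  .FTTT
Step 2: 3 trees catch fire, 2 burn out
  TTTTT
  TT..T
  FT.TT
  .FTTT
  ..FTT
Step 3: 4 trees catch fire, 3 burn out
  TTTTT
  FT..T
  .F.TT
  ..FTT
  ...FT

TTTTT
FT..T
.F.TT
..FTT
...FT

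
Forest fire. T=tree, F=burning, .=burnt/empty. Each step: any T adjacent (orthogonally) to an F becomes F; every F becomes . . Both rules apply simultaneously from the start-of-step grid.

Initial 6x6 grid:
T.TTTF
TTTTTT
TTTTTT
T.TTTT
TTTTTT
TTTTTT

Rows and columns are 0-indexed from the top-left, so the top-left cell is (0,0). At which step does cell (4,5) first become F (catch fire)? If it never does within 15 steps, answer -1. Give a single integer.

Step 1: cell (4,5)='T' (+2 fires, +1 burnt)
Step 2: cell (4,5)='T' (+3 fires, +2 burnt)
Step 3: cell (4,5)='T' (+4 fires, +3 burnt)
Step 4: cell (4,5)='F' (+4 fires, +4 burnt)
  -> target ignites at step 4
Step 5: cell (4,5)='.' (+5 fires, +4 burnt)
Step 6: cell (4,5)='.' (+5 fires, +5 burnt)
Step 7: cell (4,5)='.' (+4 fires, +5 burnt)
Step 8: cell (4,5)='.' (+3 fires, +4 burnt)
Step 9: cell (4,5)='.' (+2 fires, +3 burnt)
Step 10: cell (4,5)='.' (+1 fires, +2 burnt)
Step 11: cell (4,5)='.' (+0 fires, +1 burnt)
  fire out at step 11

4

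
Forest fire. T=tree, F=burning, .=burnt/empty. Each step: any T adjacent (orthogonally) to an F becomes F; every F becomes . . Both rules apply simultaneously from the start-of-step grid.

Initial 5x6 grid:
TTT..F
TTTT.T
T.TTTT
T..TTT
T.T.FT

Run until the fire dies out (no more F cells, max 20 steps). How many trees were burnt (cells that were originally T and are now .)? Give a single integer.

Step 1: +3 fires, +2 burnt (F count now 3)
Step 2: +4 fires, +3 burnt (F count now 4)
Step 3: +1 fires, +4 burnt (F count now 1)
Step 4: +2 fires, +1 burnt (F count now 2)
Step 5: +1 fires, +2 burnt (F count now 1)
Step 6: +2 fires, +1 burnt (F count now 2)
Step 7: +2 fires, +2 burnt (F count now 2)
Step 8: +2 fires, +2 burnt (F count now 2)
Step 9: +1 fires, +2 burnt (F count now 1)
Step 10: +1 fires, +1 burnt (F count now 1)
Step 11: +0 fires, +1 burnt (F count now 0)
Fire out after step 11
Initially T: 20, now '.': 29
Total burnt (originally-T cells now '.'): 19

Answer: 19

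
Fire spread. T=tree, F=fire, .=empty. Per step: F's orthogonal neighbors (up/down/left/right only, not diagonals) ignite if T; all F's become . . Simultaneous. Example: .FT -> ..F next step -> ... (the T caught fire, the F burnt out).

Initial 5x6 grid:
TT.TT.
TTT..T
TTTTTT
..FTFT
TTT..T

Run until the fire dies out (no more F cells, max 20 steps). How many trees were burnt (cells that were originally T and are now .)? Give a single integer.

Step 1: +5 fires, +2 burnt (F count now 5)
Step 2: +6 fires, +5 burnt (F count now 6)
Step 3: +4 fires, +6 burnt (F count now 4)
Step 4: +2 fires, +4 burnt (F count now 2)
Step 5: +1 fires, +2 burnt (F count now 1)
Step 6: +0 fires, +1 burnt (F count now 0)
Fire out after step 6
Initially T: 20, now '.': 28
Total burnt (originally-T cells now '.'): 18

Answer: 18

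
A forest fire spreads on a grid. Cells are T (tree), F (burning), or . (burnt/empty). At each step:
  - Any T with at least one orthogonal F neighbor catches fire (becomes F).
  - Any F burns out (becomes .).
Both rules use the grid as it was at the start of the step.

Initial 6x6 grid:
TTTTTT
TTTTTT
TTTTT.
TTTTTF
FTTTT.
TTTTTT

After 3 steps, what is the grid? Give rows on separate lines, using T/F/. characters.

Step 1: 4 trees catch fire, 2 burn out
  TTTTTT
  TTTTTT
  TTTTT.
  FTTTF.
  .FTTT.
  FTTTTT
Step 2: 7 trees catch fire, 4 burn out
  TTTTTT
  TTTTTT
  FTTTF.
  .FTF..
  ..FTF.
  .FTTTT
Step 3: 8 trees catch fire, 7 burn out
  TTTTTT
  FTTTFT
  .FTF..
  ..F...
  ...F..
  ..FTFT

TTTTTT
FTTTFT
.FTF..
..F...
...F..
..FTFT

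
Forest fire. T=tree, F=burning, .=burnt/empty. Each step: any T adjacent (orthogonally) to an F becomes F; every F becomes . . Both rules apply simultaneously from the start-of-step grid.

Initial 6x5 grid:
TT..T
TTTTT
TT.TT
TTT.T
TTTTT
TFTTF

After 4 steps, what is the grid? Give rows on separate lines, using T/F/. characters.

Step 1: 5 trees catch fire, 2 burn out
  TT..T
  TTTTT
  TT.TT
  TTT.T
  TFTTF
  F.FF.
Step 2: 5 trees catch fire, 5 burn out
  TT..T
  TTTTT
  TT.TT
  TFT.F
  F.FF.
  .....
Step 3: 4 trees catch fire, 5 burn out
  TT..T
  TTTTT
  TF.TF
  F.F..
  .....
  .....
Step 4: 4 trees catch fire, 4 burn out
  TT..T
  TFTTF
  F..F.
  .....
  .....
  .....

TT..T
TFTTF
F..F.
.....
.....
.....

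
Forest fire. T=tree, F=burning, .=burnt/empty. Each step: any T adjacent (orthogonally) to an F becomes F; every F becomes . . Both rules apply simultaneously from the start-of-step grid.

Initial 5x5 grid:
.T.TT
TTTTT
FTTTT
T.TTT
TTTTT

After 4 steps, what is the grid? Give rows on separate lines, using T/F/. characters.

Step 1: 3 trees catch fire, 1 burn out
  .T.TT
  FTTTT
  .FTTT
  F.TTT
  TTTTT
Step 2: 3 trees catch fire, 3 burn out
  .T.TT
  .FTTT
  ..FTT
  ..TTT
  FTTTT
Step 3: 5 trees catch fire, 3 burn out
  .F.TT
  ..FTT
  ...FT
  ..FTT
  .FTTT
Step 4: 4 trees catch fire, 5 burn out
  ...TT
  ...FT
  ....F
  ...FT
  ..FTT

...TT
...FT
....F
...FT
..FTT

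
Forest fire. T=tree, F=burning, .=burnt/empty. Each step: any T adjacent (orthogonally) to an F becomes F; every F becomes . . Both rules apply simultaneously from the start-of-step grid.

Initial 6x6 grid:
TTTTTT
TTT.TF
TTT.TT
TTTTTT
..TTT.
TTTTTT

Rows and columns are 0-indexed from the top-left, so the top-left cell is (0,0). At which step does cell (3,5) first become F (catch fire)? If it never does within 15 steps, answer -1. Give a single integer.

Step 1: cell (3,5)='T' (+3 fires, +1 burnt)
Step 2: cell (3,5)='F' (+3 fires, +3 burnt)
  -> target ignites at step 2
Step 3: cell (3,5)='.' (+2 fires, +3 burnt)
Step 4: cell (3,5)='.' (+3 fires, +2 burnt)
Step 5: cell (3,5)='.' (+5 fires, +3 burnt)
Step 6: cell (3,5)='.' (+7 fires, +5 burnt)
Step 7: cell (3,5)='.' (+4 fires, +7 burnt)
Step 8: cell (3,5)='.' (+2 fires, +4 burnt)
Step 9: cell (3,5)='.' (+1 fires, +2 burnt)
Step 10: cell (3,5)='.' (+0 fires, +1 burnt)
  fire out at step 10

2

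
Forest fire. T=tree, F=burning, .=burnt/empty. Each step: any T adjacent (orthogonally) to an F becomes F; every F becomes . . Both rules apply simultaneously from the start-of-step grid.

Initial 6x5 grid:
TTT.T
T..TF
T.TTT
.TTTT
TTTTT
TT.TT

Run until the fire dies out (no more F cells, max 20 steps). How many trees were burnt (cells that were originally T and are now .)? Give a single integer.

Step 1: +3 fires, +1 burnt (F count now 3)
Step 2: +2 fires, +3 burnt (F count now 2)
Step 3: +3 fires, +2 burnt (F count now 3)
Step 4: +3 fires, +3 burnt (F count now 3)
Step 5: +3 fires, +3 burnt (F count now 3)
Step 6: +1 fires, +3 burnt (F count now 1)
Step 7: +2 fires, +1 burnt (F count now 2)
Step 8: +1 fires, +2 burnt (F count now 1)
Step 9: +0 fires, +1 burnt (F count now 0)
Fire out after step 9
Initially T: 23, now '.': 25
Total burnt (originally-T cells now '.'): 18

Answer: 18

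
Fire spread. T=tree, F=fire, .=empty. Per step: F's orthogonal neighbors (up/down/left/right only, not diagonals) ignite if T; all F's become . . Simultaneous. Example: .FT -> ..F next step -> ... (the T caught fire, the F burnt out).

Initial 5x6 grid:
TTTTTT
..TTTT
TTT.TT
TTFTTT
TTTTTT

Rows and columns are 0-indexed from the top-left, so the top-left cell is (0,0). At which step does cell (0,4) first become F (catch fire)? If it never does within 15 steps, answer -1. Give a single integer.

Step 1: cell (0,4)='T' (+4 fires, +1 burnt)
Step 2: cell (0,4)='T' (+6 fires, +4 burnt)
Step 3: cell (0,4)='T' (+7 fires, +6 burnt)
Step 4: cell (0,4)='T' (+5 fires, +7 burnt)
Step 5: cell (0,4)='F' (+3 fires, +5 burnt)
  -> target ignites at step 5
Step 6: cell (0,4)='.' (+1 fires, +3 burnt)
Step 7: cell (0,4)='.' (+0 fires, +1 burnt)
  fire out at step 7

5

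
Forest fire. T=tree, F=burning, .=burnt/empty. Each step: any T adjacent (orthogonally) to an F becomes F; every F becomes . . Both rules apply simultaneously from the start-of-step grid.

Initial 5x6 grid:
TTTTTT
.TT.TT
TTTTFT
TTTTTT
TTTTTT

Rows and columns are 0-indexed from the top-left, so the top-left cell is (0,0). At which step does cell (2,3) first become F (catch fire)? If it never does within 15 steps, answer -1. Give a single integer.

Step 1: cell (2,3)='F' (+4 fires, +1 burnt)
  -> target ignites at step 1
Step 2: cell (2,3)='.' (+6 fires, +4 burnt)
Step 3: cell (2,3)='.' (+7 fires, +6 burnt)
Step 4: cell (2,3)='.' (+5 fires, +7 burnt)
Step 5: cell (2,3)='.' (+3 fires, +5 burnt)
Step 6: cell (2,3)='.' (+2 fires, +3 burnt)
Step 7: cell (2,3)='.' (+0 fires, +2 burnt)
  fire out at step 7

1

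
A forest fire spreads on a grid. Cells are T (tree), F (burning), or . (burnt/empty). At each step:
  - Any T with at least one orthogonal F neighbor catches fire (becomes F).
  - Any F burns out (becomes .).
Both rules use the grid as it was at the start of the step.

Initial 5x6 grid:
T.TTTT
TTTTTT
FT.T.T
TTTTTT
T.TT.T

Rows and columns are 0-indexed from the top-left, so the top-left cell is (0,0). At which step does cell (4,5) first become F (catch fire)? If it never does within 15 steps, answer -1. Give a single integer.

Step 1: cell (4,5)='T' (+3 fires, +1 burnt)
Step 2: cell (4,5)='T' (+4 fires, +3 burnt)
Step 3: cell (4,5)='T' (+2 fires, +4 burnt)
Step 4: cell (4,5)='T' (+4 fires, +2 burnt)
Step 5: cell (4,5)='T' (+5 fires, +4 burnt)
Step 6: cell (4,5)='T' (+3 fires, +5 burnt)
Step 7: cell (4,5)='F' (+3 fires, +3 burnt)
  -> target ignites at step 7
Step 8: cell (4,5)='.' (+0 fires, +3 burnt)
  fire out at step 8

7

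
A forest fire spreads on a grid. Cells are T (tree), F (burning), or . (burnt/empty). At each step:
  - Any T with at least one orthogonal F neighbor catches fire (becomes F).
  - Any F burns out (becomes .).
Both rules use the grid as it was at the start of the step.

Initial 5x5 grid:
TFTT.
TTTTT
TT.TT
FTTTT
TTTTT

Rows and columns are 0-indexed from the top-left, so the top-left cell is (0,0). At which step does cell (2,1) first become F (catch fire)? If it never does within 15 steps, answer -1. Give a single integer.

Step 1: cell (2,1)='T' (+6 fires, +2 burnt)
Step 2: cell (2,1)='F' (+6 fires, +6 burnt)
  -> target ignites at step 2
Step 3: cell (2,1)='.' (+3 fires, +6 burnt)
Step 4: cell (2,1)='.' (+4 fires, +3 burnt)
Step 5: cell (2,1)='.' (+2 fires, +4 burnt)
Step 6: cell (2,1)='.' (+0 fires, +2 burnt)
  fire out at step 6

2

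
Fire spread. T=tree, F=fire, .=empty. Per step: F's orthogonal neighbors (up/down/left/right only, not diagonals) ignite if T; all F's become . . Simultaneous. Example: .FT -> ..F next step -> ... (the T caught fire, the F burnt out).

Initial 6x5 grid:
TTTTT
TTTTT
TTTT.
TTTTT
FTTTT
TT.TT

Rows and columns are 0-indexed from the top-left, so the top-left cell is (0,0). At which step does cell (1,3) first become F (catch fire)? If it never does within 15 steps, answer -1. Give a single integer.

Step 1: cell (1,3)='T' (+3 fires, +1 burnt)
Step 2: cell (1,3)='T' (+4 fires, +3 burnt)
Step 3: cell (1,3)='T' (+4 fires, +4 burnt)
Step 4: cell (1,3)='T' (+6 fires, +4 burnt)
Step 5: cell (1,3)='T' (+5 fires, +6 burnt)
Step 6: cell (1,3)='F' (+2 fires, +5 burnt)
  -> target ignites at step 6
Step 7: cell (1,3)='.' (+2 fires, +2 burnt)
Step 8: cell (1,3)='.' (+1 fires, +2 burnt)
Step 9: cell (1,3)='.' (+0 fires, +1 burnt)
  fire out at step 9

6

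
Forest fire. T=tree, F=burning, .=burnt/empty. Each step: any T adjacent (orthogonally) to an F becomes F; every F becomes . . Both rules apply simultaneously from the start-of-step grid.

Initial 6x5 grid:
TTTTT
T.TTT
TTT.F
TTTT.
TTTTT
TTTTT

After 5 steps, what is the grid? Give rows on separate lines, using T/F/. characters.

Step 1: 1 trees catch fire, 1 burn out
  TTTTT
  T.TTF
  TTT..
  TTTT.
  TTTTT
  TTTTT
Step 2: 2 trees catch fire, 1 burn out
  TTTTF
  T.TF.
  TTT..
  TTTT.
  TTTTT
  TTTTT
Step 3: 2 trees catch fire, 2 burn out
  TTTF.
  T.F..
  TTT..
  TTTT.
  TTTTT
  TTTTT
Step 4: 2 trees catch fire, 2 burn out
  TTF..
  T....
  TTF..
  TTTT.
  TTTTT
  TTTTT
Step 5: 3 trees catch fire, 2 burn out
  TF...
  T....
  TF...
  TTFT.
  TTTTT
  TTTTT

TF...
T....
TF...
TTFT.
TTTTT
TTTTT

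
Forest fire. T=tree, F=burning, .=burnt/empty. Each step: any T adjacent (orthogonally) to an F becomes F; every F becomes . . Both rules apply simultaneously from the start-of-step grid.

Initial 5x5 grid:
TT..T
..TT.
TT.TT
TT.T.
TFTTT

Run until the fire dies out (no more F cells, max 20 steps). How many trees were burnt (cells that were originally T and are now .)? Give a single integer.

Answer: 13

Derivation:
Step 1: +3 fires, +1 burnt (F count now 3)
Step 2: +3 fires, +3 burnt (F count now 3)
Step 3: +3 fires, +3 burnt (F count now 3)
Step 4: +1 fires, +3 burnt (F count now 1)
Step 5: +2 fires, +1 burnt (F count now 2)
Step 6: +1 fires, +2 burnt (F count now 1)
Step 7: +0 fires, +1 burnt (F count now 0)
Fire out after step 7
Initially T: 16, now '.': 22
Total burnt (originally-T cells now '.'): 13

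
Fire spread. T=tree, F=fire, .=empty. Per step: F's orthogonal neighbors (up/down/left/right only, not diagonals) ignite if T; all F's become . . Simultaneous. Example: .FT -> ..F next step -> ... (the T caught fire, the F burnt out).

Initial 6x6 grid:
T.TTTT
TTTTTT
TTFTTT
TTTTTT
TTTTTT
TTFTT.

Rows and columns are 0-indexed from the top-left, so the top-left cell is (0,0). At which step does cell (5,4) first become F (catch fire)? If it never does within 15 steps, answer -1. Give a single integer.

Step 1: cell (5,4)='T' (+7 fires, +2 burnt)
Step 2: cell (5,4)='F' (+11 fires, +7 burnt)
  -> target ignites at step 2
Step 3: cell (5,4)='.' (+8 fires, +11 burnt)
Step 4: cell (5,4)='.' (+5 fires, +8 burnt)
Step 5: cell (5,4)='.' (+1 fires, +5 burnt)
Step 6: cell (5,4)='.' (+0 fires, +1 burnt)
  fire out at step 6

2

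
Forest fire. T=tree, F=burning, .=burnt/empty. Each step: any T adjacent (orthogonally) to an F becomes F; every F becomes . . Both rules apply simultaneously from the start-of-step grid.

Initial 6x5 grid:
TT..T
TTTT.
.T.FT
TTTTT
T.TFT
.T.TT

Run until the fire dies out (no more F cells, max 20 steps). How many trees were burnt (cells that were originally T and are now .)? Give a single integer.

Answer: 18

Derivation:
Step 1: +6 fires, +2 burnt (F count now 6)
Step 2: +4 fires, +6 burnt (F count now 4)
Step 3: +2 fires, +4 burnt (F count now 2)
Step 4: +4 fires, +2 burnt (F count now 4)
Step 5: +2 fires, +4 burnt (F count now 2)
Step 6: +0 fires, +2 burnt (F count now 0)
Fire out after step 6
Initially T: 20, now '.': 28
Total burnt (originally-T cells now '.'): 18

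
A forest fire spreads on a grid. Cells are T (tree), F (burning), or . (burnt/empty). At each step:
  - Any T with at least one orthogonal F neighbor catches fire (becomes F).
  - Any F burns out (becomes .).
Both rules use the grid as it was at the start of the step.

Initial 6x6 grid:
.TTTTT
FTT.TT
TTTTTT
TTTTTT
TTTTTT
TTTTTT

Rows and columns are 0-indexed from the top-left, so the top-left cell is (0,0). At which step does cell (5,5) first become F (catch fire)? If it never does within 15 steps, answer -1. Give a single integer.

Step 1: cell (5,5)='T' (+2 fires, +1 burnt)
Step 2: cell (5,5)='T' (+4 fires, +2 burnt)
Step 3: cell (5,5)='T' (+4 fires, +4 burnt)
Step 4: cell (5,5)='T' (+5 fires, +4 burnt)
Step 5: cell (5,5)='T' (+5 fires, +5 burnt)
Step 6: cell (5,5)='T' (+6 fires, +5 burnt)
Step 7: cell (5,5)='T' (+4 fires, +6 burnt)
Step 8: cell (5,5)='T' (+2 fires, +4 burnt)
Step 9: cell (5,5)='F' (+1 fires, +2 burnt)
  -> target ignites at step 9
Step 10: cell (5,5)='.' (+0 fires, +1 burnt)
  fire out at step 10

9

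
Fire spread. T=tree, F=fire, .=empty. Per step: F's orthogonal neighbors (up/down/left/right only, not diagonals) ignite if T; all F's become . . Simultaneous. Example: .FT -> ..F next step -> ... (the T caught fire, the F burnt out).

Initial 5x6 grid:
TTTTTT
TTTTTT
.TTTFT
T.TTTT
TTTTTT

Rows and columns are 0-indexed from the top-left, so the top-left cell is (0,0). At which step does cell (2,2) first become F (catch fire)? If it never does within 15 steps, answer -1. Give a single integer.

Step 1: cell (2,2)='T' (+4 fires, +1 burnt)
Step 2: cell (2,2)='F' (+7 fires, +4 burnt)
  -> target ignites at step 2
Step 3: cell (2,2)='.' (+7 fires, +7 burnt)
Step 4: cell (2,2)='.' (+3 fires, +7 burnt)
Step 5: cell (2,2)='.' (+3 fires, +3 burnt)
Step 6: cell (2,2)='.' (+2 fires, +3 burnt)
Step 7: cell (2,2)='.' (+1 fires, +2 burnt)
Step 8: cell (2,2)='.' (+0 fires, +1 burnt)
  fire out at step 8

2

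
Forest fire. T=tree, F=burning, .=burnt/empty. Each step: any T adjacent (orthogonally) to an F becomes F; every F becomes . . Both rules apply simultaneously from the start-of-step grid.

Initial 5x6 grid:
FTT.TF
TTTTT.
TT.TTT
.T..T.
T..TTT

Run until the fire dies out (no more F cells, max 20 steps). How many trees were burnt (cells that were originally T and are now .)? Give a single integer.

Answer: 18

Derivation:
Step 1: +3 fires, +2 burnt (F count now 3)
Step 2: +4 fires, +3 burnt (F count now 4)
Step 3: +4 fires, +4 burnt (F count now 4)
Step 4: +4 fires, +4 burnt (F count now 4)
Step 5: +1 fires, +4 burnt (F count now 1)
Step 6: +2 fires, +1 burnt (F count now 2)
Step 7: +0 fires, +2 burnt (F count now 0)
Fire out after step 7
Initially T: 19, now '.': 29
Total burnt (originally-T cells now '.'): 18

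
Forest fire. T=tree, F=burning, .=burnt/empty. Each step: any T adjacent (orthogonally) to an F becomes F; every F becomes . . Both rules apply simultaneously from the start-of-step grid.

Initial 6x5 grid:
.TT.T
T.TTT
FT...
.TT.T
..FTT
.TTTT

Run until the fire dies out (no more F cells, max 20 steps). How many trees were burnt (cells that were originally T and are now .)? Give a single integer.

Answer: 11

Derivation:
Step 1: +5 fires, +2 burnt (F count now 5)
Step 2: +4 fires, +5 burnt (F count now 4)
Step 3: +2 fires, +4 burnt (F count now 2)
Step 4: +0 fires, +2 burnt (F count now 0)
Fire out after step 4
Initially T: 17, now '.': 24
Total burnt (originally-T cells now '.'): 11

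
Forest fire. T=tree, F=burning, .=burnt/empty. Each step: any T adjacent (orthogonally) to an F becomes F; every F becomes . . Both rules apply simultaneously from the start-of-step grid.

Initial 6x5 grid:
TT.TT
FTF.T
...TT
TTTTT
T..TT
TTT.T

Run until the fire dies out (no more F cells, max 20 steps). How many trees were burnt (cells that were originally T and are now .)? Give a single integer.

Step 1: +2 fires, +2 burnt (F count now 2)
Step 2: +1 fires, +2 burnt (F count now 1)
Step 3: +0 fires, +1 burnt (F count now 0)
Fire out after step 3
Initially T: 20, now '.': 13
Total burnt (originally-T cells now '.'): 3

Answer: 3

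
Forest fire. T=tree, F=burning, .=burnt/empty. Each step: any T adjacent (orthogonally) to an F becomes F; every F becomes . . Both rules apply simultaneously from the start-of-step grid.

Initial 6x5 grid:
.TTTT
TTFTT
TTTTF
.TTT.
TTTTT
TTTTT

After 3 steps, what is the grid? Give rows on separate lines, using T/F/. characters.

Step 1: 6 trees catch fire, 2 burn out
  .TFTT
  TF.FF
  TTFF.
  .TTT.
  TTTTT
  TTTTT
Step 2: 7 trees catch fire, 6 burn out
  .F.FF
  F....
  TF...
  .TFF.
  TTTTT
  TTTTT
Step 3: 4 trees catch fire, 7 burn out
  .....
  .....
  F....
  .F...
  TTFFT
  TTTTT

.....
.....
F....
.F...
TTFFT
TTTTT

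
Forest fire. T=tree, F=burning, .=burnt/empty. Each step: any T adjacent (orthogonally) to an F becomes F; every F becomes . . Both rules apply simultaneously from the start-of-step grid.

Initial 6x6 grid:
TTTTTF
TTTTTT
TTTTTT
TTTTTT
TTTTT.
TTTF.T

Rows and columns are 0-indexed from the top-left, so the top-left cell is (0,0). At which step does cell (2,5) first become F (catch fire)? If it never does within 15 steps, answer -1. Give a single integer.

Step 1: cell (2,5)='T' (+4 fires, +2 burnt)
Step 2: cell (2,5)='F' (+7 fires, +4 burnt)
  -> target ignites at step 2
Step 3: cell (2,5)='.' (+9 fires, +7 burnt)
Step 4: cell (2,5)='.' (+5 fires, +9 burnt)
Step 5: cell (2,5)='.' (+4 fires, +5 burnt)
Step 6: cell (2,5)='.' (+2 fires, +4 burnt)
Step 7: cell (2,5)='.' (+0 fires, +2 burnt)
  fire out at step 7

2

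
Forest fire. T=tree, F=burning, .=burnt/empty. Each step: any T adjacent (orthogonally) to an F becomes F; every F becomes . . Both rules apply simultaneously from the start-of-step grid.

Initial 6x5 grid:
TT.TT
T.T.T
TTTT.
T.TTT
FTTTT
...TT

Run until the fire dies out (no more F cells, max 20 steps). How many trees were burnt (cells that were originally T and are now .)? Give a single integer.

Step 1: +2 fires, +1 burnt (F count now 2)
Step 2: +2 fires, +2 burnt (F count now 2)
Step 3: +4 fires, +2 burnt (F count now 4)
Step 4: +5 fires, +4 burnt (F count now 5)
Step 5: +5 fires, +5 burnt (F count now 5)
Step 6: +0 fires, +5 burnt (F count now 0)
Fire out after step 6
Initially T: 21, now '.': 27
Total burnt (originally-T cells now '.'): 18

Answer: 18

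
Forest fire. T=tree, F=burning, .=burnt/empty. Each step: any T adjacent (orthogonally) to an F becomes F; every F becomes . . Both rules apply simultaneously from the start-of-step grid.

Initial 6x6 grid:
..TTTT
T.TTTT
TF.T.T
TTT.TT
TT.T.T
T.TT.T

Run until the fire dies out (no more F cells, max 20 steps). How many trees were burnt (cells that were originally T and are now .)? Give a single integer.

Step 1: +2 fires, +1 burnt (F count now 2)
Step 2: +4 fires, +2 burnt (F count now 4)
Step 3: +1 fires, +4 burnt (F count now 1)
Step 4: +1 fires, +1 burnt (F count now 1)
Step 5: +0 fires, +1 burnt (F count now 0)
Fire out after step 5
Initially T: 25, now '.': 19
Total burnt (originally-T cells now '.'): 8

Answer: 8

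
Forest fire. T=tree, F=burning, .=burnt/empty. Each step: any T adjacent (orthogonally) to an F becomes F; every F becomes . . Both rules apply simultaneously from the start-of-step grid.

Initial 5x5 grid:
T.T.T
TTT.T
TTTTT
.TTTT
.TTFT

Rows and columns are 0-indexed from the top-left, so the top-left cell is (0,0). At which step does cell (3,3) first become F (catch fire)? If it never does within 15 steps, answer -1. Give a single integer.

Step 1: cell (3,3)='F' (+3 fires, +1 burnt)
  -> target ignites at step 1
Step 2: cell (3,3)='.' (+4 fires, +3 burnt)
Step 3: cell (3,3)='.' (+3 fires, +4 burnt)
Step 4: cell (3,3)='.' (+3 fires, +3 burnt)
Step 5: cell (3,3)='.' (+4 fires, +3 burnt)
Step 6: cell (3,3)='.' (+1 fires, +4 burnt)
Step 7: cell (3,3)='.' (+1 fires, +1 burnt)
Step 8: cell (3,3)='.' (+0 fires, +1 burnt)
  fire out at step 8

1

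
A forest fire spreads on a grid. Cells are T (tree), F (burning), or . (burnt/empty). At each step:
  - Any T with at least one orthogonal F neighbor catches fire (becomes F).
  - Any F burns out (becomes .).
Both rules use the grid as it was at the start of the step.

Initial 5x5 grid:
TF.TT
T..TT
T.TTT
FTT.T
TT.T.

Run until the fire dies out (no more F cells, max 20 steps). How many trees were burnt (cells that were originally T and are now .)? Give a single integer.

Answer: 15

Derivation:
Step 1: +4 fires, +2 burnt (F count now 4)
Step 2: +3 fires, +4 burnt (F count now 3)
Step 3: +1 fires, +3 burnt (F count now 1)
Step 4: +1 fires, +1 burnt (F count now 1)
Step 5: +2 fires, +1 burnt (F count now 2)
Step 6: +3 fires, +2 burnt (F count now 3)
Step 7: +1 fires, +3 burnt (F count now 1)
Step 8: +0 fires, +1 burnt (F count now 0)
Fire out after step 8
Initially T: 16, now '.': 24
Total burnt (originally-T cells now '.'): 15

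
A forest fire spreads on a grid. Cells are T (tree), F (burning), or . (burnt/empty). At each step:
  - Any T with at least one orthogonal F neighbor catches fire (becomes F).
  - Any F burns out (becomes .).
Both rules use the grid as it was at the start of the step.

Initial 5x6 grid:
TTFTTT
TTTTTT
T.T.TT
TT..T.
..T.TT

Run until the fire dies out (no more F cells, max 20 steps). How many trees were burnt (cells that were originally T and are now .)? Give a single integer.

Answer: 20

Derivation:
Step 1: +3 fires, +1 burnt (F count now 3)
Step 2: +5 fires, +3 burnt (F count now 5)
Step 3: +3 fires, +5 burnt (F count now 3)
Step 4: +3 fires, +3 burnt (F count now 3)
Step 5: +3 fires, +3 burnt (F count now 3)
Step 6: +2 fires, +3 burnt (F count now 2)
Step 7: +1 fires, +2 burnt (F count now 1)
Step 8: +0 fires, +1 burnt (F count now 0)
Fire out after step 8
Initially T: 21, now '.': 29
Total burnt (originally-T cells now '.'): 20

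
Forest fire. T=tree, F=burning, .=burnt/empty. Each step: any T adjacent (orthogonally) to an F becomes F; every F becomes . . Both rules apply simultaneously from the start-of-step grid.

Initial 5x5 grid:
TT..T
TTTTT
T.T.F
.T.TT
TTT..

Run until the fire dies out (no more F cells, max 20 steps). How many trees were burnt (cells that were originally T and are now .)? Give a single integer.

Step 1: +2 fires, +1 burnt (F count now 2)
Step 2: +3 fires, +2 burnt (F count now 3)
Step 3: +1 fires, +3 burnt (F count now 1)
Step 4: +2 fires, +1 burnt (F count now 2)
Step 5: +2 fires, +2 burnt (F count now 2)
Step 6: +2 fires, +2 burnt (F count now 2)
Step 7: +0 fires, +2 burnt (F count now 0)
Fire out after step 7
Initially T: 16, now '.': 21
Total burnt (originally-T cells now '.'): 12

Answer: 12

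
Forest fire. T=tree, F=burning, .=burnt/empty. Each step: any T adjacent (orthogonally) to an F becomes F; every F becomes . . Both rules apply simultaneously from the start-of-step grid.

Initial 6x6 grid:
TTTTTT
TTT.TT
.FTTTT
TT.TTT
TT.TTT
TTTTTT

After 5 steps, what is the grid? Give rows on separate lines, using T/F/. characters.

Step 1: 3 trees catch fire, 1 burn out
  TTTTTT
  TFT.TT
  ..FTTT
  TF.TTT
  TT.TTT
  TTTTTT
Step 2: 6 trees catch fire, 3 burn out
  TFTTTT
  F.F.TT
  ...FTT
  F..TTT
  TF.TTT
  TTTTTT
Step 3: 6 trees catch fire, 6 burn out
  F.FTTT
  ....TT
  ....FT
  ...FTT
  F..TTT
  TFTTTT
Step 4: 7 trees catch fire, 6 burn out
  ...FTT
  ....FT
  .....F
  ....FT
  ...FTT
  F.FTTT
Step 5: 5 trees catch fire, 7 burn out
  ....FT
  .....F
  ......
  .....F
  ....FT
  ...FTT

....FT
.....F
......
.....F
....FT
...FTT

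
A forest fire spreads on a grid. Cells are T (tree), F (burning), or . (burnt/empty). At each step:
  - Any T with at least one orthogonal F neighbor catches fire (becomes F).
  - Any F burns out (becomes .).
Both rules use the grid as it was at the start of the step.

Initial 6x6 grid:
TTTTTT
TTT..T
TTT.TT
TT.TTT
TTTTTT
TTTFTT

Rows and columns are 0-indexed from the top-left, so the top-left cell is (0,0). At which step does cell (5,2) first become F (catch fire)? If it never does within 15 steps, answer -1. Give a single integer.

Step 1: cell (5,2)='F' (+3 fires, +1 burnt)
  -> target ignites at step 1
Step 2: cell (5,2)='.' (+5 fires, +3 burnt)
Step 3: cell (5,2)='.' (+4 fires, +5 burnt)
Step 4: cell (5,2)='.' (+4 fires, +4 burnt)
Step 5: cell (5,2)='.' (+3 fires, +4 burnt)
Step 6: cell (5,2)='.' (+4 fires, +3 burnt)
Step 7: cell (5,2)='.' (+4 fires, +4 burnt)
Step 8: cell (5,2)='.' (+3 fires, +4 burnt)
Step 9: cell (5,2)='.' (+1 fires, +3 burnt)
Step 10: cell (5,2)='.' (+0 fires, +1 burnt)
  fire out at step 10

1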